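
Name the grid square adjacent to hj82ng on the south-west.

Longitude subsquare n = 13; −1 → 12 = m.
Latitude subsquare g = 6; −1 → 5 = f.

HJ82mf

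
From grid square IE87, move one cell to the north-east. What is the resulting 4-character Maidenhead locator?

Longitude square 8; +1 → 9.
Latitude square 7; +1 → 8.

IE98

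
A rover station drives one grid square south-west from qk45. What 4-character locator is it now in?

Longitude square 4; −1 → 3.
Latitude square 5; −1 → 4.

QK34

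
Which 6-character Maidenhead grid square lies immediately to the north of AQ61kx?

Latitude subsquare x = 23; +1 → 24, wraps to 0 = a, carry into square.
Latitude square 1; +1 → 2.
The longitude characters are unchanged.

AQ62ka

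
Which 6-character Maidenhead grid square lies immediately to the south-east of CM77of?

CM77pe

Longitude subsquare o = 14; +1 → 15 = p.
Latitude subsquare f = 5; −1 → 4 = e.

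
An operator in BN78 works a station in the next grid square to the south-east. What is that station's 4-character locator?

Longitude square 7; +1 → 8.
Latitude square 8; −1 → 7.

BN87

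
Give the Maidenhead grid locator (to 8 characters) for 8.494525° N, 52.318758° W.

Shift to the Maidenhead origin (180°W, 90°S): lon 127.68124, lat 98.49452.
Field (20°×10°, letters A–R): lon ⌊127.68124/20⌋ = 6 → G; lat ⌊98.49452/10⌋ = 9 → J.
Square (2°×1°, digits 0–9): lon ⌊7.68124/2⌋ = 3; lat ⌊8.49452/1⌋ = 8.
Subsquare (5′×2.5′, letters a–x): lon ⌊1.68124/0.0833333⌋ = 20 → u; lat ⌊0.49452/0.0416667⌋ = 11 → l.
Extended square (30″×15″, digits 0–9): lon ⌊0.01458/0.00833333⌋ = 1; lat ⌊0.03619/0.00416667⌋ = 8.

GJ38ul18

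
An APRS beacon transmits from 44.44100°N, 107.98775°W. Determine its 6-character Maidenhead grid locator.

DN64ak

Add 180° to longitude and 90° to latitude: 72.0122, 134.4410.
Field: lon ⌊72.0122/20⌋ = 3 → D; lat ⌊134.4410/10⌋ = 13 → N.
Square: lon ⌊12.0122/2⌋ = 6; lat ⌊4.4410/1⌋ = 4.
Subsquare: lon ⌊0.0122/0.0833333⌋ = 0 → a; lat ⌊0.4410/0.0416667⌋ = 10 → k.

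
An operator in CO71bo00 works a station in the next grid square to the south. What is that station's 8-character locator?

Latitude extended square 0; −1 → -1, wraps to 9, carry into subsquare.
Latitude subsquare o = 14; −1 → 13 = n.
The longitude characters are unchanged.

CO71bn09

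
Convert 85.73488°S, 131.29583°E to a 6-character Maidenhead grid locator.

Add 180° to longitude and 90° to latitude: 311.2958, 4.2651.
Field (20°×10°, letters A–R): lon ⌊311.2958/20⌋ = 15 → P; lat ⌊4.2651/10⌋ = 0 → A.
Square (2°×1°, digits 0–9): lon ⌊11.2958/2⌋ = 5; lat ⌊4.2651/1⌋ = 4.
Subsquare (5′×2.5′, letters a–x): lon ⌊1.2958/0.0833333⌋ = 15 → p; lat ⌊0.2651/0.0416667⌋ = 6 → g.

PA54pg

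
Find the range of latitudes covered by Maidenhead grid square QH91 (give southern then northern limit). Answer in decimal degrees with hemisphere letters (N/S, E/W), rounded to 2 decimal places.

19.00° S, 18.00° S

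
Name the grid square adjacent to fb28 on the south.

FB27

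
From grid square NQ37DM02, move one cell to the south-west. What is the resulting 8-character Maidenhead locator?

Longitude extended square 0; −1 → -1, wraps to 9, carry into subsquare.
Longitude subsquare d = 3; −1 → 2 = c.
Latitude extended square 2; −1 → 1.

NQ37cm91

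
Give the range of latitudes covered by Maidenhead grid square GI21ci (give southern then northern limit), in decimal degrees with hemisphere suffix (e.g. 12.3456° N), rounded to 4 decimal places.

8.6667° S, 8.6250° S

Field G=6, I=8: +6·20° lon, +8·10° lat → SW at lon -60°, lat -10°.
Square 2, 1: +2·2° lon, +1·1° lat → SW at lon -56°, lat -9°.
Subsquare c=2, i=8: +2·0.0833333° lon, +8·0.0416667° lat → SW at lon -55.8333°, lat -8.66667°.
Cell spans 0.0833333° lon × 0.0416667° lat.
south 8.6667° S, north 8.6250° S.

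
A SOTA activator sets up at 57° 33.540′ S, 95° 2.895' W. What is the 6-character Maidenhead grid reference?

ED22lk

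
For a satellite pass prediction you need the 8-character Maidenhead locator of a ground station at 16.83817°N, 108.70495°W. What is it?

DK56pu51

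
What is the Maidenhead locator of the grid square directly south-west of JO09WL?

JO09vk

Longitude subsquare w = 22; −1 → 21 = v.
Latitude subsquare l = 11; −1 → 10 = k.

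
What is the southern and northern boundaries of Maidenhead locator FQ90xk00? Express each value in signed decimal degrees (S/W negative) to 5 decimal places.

70.41667, 70.42083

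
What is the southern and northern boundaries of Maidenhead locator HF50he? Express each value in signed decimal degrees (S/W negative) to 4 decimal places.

-39.8333, -39.7917

Field H=7, F=5: +7·20° lon, +5·10° lat → SW at lon -40°, lat -40°.
Square 5, 0: +5·2° lon, +0·1° lat → SW at lon -30°, lat -40°.
Subsquare h=7, e=4: +7·0.0833333° lon, +4·0.0416667° lat → SW at lon -29.4167°, lat -39.8333°.
Cell spans 0.0833333° lon × 0.0416667° lat.
south -39.8333, north -39.7917.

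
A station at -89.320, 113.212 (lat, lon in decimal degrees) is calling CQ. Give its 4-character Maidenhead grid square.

OA60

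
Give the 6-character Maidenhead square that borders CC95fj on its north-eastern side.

Longitude subsquare f = 5; +1 → 6 = g.
Latitude subsquare j = 9; +1 → 10 = k.

CC95gk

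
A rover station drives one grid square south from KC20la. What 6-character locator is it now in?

KB29lx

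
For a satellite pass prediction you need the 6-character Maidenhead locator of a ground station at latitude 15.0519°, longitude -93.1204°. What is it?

Shift to the Maidenhead origin (180°W, 90°S): lon 86.8796, lat 105.0519.
Field (20°×10°, letters A–R): 86.8796/20 → 4 → E, 105.0519/10 → 10 → K; chars EK.
Square (2°×1°, digits 0–9): 6.8796/2 → 3, 5.0519/1 → 5; chars 35.
Subsquare (5′×2.5′, letters a–x): 0.8796/0.0833333 → 10 → k, 0.0519/0.0416667 → 1 → b; chars kb.

EK35kb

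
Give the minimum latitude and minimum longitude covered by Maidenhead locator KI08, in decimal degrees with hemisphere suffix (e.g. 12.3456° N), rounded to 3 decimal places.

2.000° S, 20.000° E

Field K=10, I=8: +10·20° lon, +8·10° lat → SW at lon 20°, lat -10°.
Square 0, 8: +0·2° lon, +8·1° lat → SW at lon 20°, lat -2°.
latitude 2.000° S, longitude 20.000° E.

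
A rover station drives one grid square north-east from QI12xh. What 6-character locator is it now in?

Longitude subsquare x = 23; +1 → 24, wraps to 0 = a, carry into square.
Longitude square 1; +1 → 2.
Latitude subsquare h = 7; +1 → 8 = i.

QI22ai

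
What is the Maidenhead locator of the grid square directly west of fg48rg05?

FG48qg95

Longitude extended square 0; −1 → -1, wraps to 9, carry into subsquare.
Longitude subsquare r = 17; −1 → 16 = q.
The latitude characters are unchanged.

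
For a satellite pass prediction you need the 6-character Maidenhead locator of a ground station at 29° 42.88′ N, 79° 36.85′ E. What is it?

ML99tr

Offset from 180°W / 90°S: lon 259.6142°, lat 119.7147°.
Field (20°×10°, letters A–R): lon ⌊259.6142/20⌋ = 12 → M; lat ⌊119.7147/10⌋ = 11 → L.
Square (2°×1°, digits 0–9): lon ⌊19.6142/2⌋ = 9; lat ⌊9.7147/1⌋ = 9.
Subsquare (5′×2.5′, letters a–x): lon ⌊1.6142/0.0833333⌋ = 19 → t; lat ⌊0.7147/0.0416667⌋ = 17 → r.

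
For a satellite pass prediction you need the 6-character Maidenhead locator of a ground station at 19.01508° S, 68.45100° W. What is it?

FH50sx

Offset from 180°W / 90°S: lon 111.5490°, lat 70.9849°.
Field: 111.5490/20 → 5 → F, 70.9849/10 → 7 → H; chars FH.
Square: 11.5490/2 → 5, 0.9849/1 → 0; chars 50.
Subsquare: 1.5490/0.0833333 → 18 → s, 0.9849/0.0416667 → 23 → x; chars sx.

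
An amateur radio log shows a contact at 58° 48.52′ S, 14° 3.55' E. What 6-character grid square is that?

JD71ae

Offset from 180°W / 90°S: lon 194.0592°, lat 31.1913°.
Field: lon ⌊194.0592/20⌋ = 9 → J; lat ⌊31.1913/10⌋ = 3 → D.
Square: lon ⌊14.0592/2⌋ = 7; lat ⌊1.1913/1⌋ = 1.
Subsquare: lon ⌊0.0592/0.0833333⌋ = 0 → a; lat ⌊0.1913/0.0416667⌋ = 4 → e.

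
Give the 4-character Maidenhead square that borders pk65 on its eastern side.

PK75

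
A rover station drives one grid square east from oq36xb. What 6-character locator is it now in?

Longitude subsquare x = 23; +1 → 24, wraps to 0 = a, carry into square.
Longitude square 3; +1 → 4.
The latitude characters are unchanged.

OQ46ab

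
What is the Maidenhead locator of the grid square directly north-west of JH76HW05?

JH76gw96

Longitude extended square 0; −1 → -1, wraps to 9, carry into subsquare.
Longitude subsquare h = 7; −1 → 6 = g.
Latitude extended square 5; +1 → 6.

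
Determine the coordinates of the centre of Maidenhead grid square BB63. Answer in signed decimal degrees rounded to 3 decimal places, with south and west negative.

Field B=1, B=1: +1·20° lon, +1·10° lat → SW at lon -160°, lat -80°.
Square 6, 3: +6·2° lon, +3·1° lat → SW at lon -148°, lat -77°.
Cell spans 2° lon × 1° lat. Centre is SW corner plus half of each.
latitude -76.500, longitude -147.000.

-76.500, -147.000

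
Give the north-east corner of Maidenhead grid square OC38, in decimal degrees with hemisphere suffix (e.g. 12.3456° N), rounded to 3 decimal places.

Field O=14, C=2: +14·20° lon, +2·10° lat → SW at lon 100°, lat -70°.
Square 3, 8: +3·2° lon, +8·1° lat → SW at lon 106°, lat -62°.
Cell spans 2° lon × 1° lat. NE corner is SW corner plus one full cell.
latitude 61.000° S, longitude 108.000° E.

61.000° S, 108.000° E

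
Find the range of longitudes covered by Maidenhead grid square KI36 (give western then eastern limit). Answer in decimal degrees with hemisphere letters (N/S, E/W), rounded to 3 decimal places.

26.000° E, 28.000° E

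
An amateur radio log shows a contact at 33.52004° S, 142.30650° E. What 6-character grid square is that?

Offset from 180°W / 90°S: lon 322.3065°, lat 56.4800°.
Field (20°×10°, letters A–R): 322.3065/20 → 16 → Q, 56.4800/10 → 5 → F; chars QF.
Square (2°×1°, digits 0–9): 2.3065/2 → 1, 6.4800/1 → 6; chars 16.
Subsquare (5′×2.5′, letters a–x): 0.3065/0.0833333 → 3 → d, 0.4800/0.0416667 → 11 → l; chars dl.

QF16dl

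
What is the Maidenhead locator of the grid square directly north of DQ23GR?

DQ23gs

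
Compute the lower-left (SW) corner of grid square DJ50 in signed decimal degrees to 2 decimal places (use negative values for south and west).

Field D=3, J=9: +3·20° lon, +9·10° lat → SW at lon -120°, lat 0°.
Square 5, 0: +5·2° lon, +0·1° lat → SW at lon -110°, lat 0°.
latitude 0.00, longitude -110.00.

0.00, -110.00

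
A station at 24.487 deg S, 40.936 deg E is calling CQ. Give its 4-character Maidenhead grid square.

LG05

Add 180° to longitude and 90° to latitude: 220.94, 65.51.
Field (20°×10°, letters A–R): 220.94/20 → 11 → L, 65.51/10 → 6 → G; chars LG.
Square (2°×1°, digits 0–9): 0.94/2 → 0, 5.51/1 → 5; chars 05.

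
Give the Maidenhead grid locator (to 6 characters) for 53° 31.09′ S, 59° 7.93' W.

Offset from 180°W / 90°S: lon 120.8678°, lat 36.4818°.
Field (20°×10°, letters A–R): lon ⌊120.8678/20⌋ = 6 → G; lat ⌊36.4818/10⌋ = 3 → D.
Square (2°×1°, digits 0–9): lon ⌊0.8678/2⌋ = 0; lat ⌊6.4818/1⌋ = 6.
Subsquare (5′×2.5′, letters a–x): lon ⌊0.8678/0.0833333⌋ = 10 → k; lat ⌊0.4818/0.0416667⌋ = 11 → l.

GD06kl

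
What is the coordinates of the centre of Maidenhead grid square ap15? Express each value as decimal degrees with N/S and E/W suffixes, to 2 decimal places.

65.50° N, 177.00° W

Field A=0, P=15: +0·20° lon, +15·10° lat → SW at lon -180°, lat 60°.
Square 1, 5: +1·2° lon, +5·1° lat → SW at lon -178°, lat 65°.
Cell spans 2° lon × 1° lat. Centre is SW corner plus half of each.
latitude 65.50° N, longitude 177.00° W.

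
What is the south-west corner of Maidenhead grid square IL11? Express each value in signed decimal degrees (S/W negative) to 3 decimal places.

21.000, -18.000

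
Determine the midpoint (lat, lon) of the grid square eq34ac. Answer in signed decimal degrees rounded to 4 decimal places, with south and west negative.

74.1042, -93.9583

Field E=4, Q=16: +4·20° lon, +16·10° lat → SW at lon -100°, lat 70°.
Square 3, 4: +3·2° lon, +4·1° lat → SW at lon -94°, lat 74°.
Subsquare a=0, c=2: +0·0.0833333° lon, +2·0.0416667° lat → SW at lon -94°, lat 74.0833°.
Cell spans 0.0833333° lon × 0.0416667° lat. Centre is SW corner plus half of each.
latitude 74.1042, longitude -93.9583.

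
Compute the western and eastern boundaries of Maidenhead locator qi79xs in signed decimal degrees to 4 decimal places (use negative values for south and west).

Field Q=16, I=8: +16·20° lon, +8·10° lat → SW at lon 140°, lat -10°.
Square 7, 9: +7·2° lon, +9·1° lat → SW at lon 154°, lat -1°.
Subsquare x=23, s=18: +23·0.0833333° lon, +18·0.0416667° lat → SW at lon 155.917°, lat -0.25°.
Cell spans 0.0833333° lon × 0.0416667° lat.
west 155.9167, east 156.0000.

155.9167, 156.0000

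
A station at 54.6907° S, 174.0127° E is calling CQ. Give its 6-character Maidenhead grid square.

Add 180° to longitude and 90° to latitude: 354.0127, 35.3093.
Field: lon ⌊354.0127/20⌋ = 17 → R; lat ⌊35.3093/10⌋ = 3 → D.
Square: lon ⌊14.0127/2⌋ = 7; lat ⌊5.3093/1⌋ = 5.
Subsquare: lon ⌊0.0127/0.0833333⌋ = 0 → a; lat ⌊0.3093/0.0416667⌋ = 7 → h.

RD75ah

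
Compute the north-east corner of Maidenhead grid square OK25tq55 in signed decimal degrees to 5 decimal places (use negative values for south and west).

Field O=14, K=10: +14·20° lon, +10·10° lat → SW at lon 100°, lat 10°.
Square 2, 5: +2·2° lon, +5·1° lat → SW at lon 104°, lat 15°.
Subsquare t=19, q=16: +19·0.0833333° lon, +16·0.0416667° lat → SW at lon 105.583°, lat 15.6667°.
Extended square 5, 5: +5·0.00833333° lon, +5·0.00416667° lat → SW at lon 105.625°, lat 15.6875°.
Cell spans 0.00833333° lon × 0.00416667° lat. NE corner is SW corner plus one full cell.
latitude 15.69167, longitude 105.63333.

15.69167, 105.63333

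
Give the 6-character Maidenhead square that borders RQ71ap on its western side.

RQ61xp

Longitude subsquare a = 0; −1 → -1, wraps to 23 = x, carry into square.
Longitude square 7; −1 → 6.
The latitude characters are unchanged.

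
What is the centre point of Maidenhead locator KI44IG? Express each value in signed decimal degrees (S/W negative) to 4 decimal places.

-5.7292, 28.7083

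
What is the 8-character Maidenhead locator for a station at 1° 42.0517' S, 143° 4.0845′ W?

BI88lh11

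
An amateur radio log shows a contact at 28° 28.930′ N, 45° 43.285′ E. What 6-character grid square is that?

Offset from 180°W / 90°S: lon 225.7214°, lat 118.4822°.
Field: 225.7214/20 → 11 → L, 118.4822/10 → 11 → L; chars LL.
Square: 5.7214/2 → 2, 8.4822/1 → 8; chars 28.
Subsquare: 1.7214/0.0833333 → 20 → u, 0.4822/0.0416667 → 11 → l; chars ul.

LL28ul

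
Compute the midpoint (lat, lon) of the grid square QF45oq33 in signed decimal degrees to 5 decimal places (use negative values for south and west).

-34.31875, 149.19583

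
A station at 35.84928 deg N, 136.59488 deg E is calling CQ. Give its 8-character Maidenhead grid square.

PM85hu13

Add 180° to longitude and 90° to latitude: 316.59488, 125.84928.
Field: lon ⌊316.59488/20⌋ = 15 → P; lat ⌊125.84928/10⌋ = 12 → M.
Square: lon ⌊16.59488/2⌋ = 8; lat ⌊5.84928/1⌋ = 5.
Subsquare: lon ⌊0.59488/0.0833333⌋ = 7 → h; lat ⌊0.84928/0.0416667⌋ = 20 → u.
Extended square: lon ⌊0.01155/0.00833333⌋ = 1; lat ⌊0.01595/0.00416667⌋ = 3.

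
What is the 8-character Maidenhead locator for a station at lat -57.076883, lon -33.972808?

Shift to the Maidenhead origin (180°W, 90°S): lon 146.02719, lat 32.92312.
Field: 146.02719/20 → 7 → H, 32.92312/10 → 3 → D; chars HD.
Square: 6.02719/2 → 3, 2.92312/1 → 2; chars 32.
Subsquare: 0.02719/0.0833333 → 0 → a, 0.92312/0.0416667 → 22 → w; chars aw.
Extended square: 0.02719/0.00833333 → 3, 0.00645/0.00416667 → 1; chars 31.

HD32aw31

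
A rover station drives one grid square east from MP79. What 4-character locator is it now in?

MP89

Longitude square 7; +1 → 8.
The latitude characters are unchanged.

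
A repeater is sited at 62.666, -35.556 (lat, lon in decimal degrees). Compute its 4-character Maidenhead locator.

Offset from 180°W / 90°S: lon 144.44°, lat 152.67°.
Field (20°×10°, letters A–R): lon ⌊144.44/20⌋ = 7 → H; lat ⌊152.67/10⌋ = 15 → P.
Square (2°×1°, digits 0–9): lon ⌊4.44/2⌋ = 2; lat ⌊2.67/1⌋ = 2.

HP22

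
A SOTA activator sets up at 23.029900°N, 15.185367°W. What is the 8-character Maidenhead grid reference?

IL23ja77

Add 180° to longitude and 90° to latitude: 164.81463, 113.02990.
Field: 164.81463/20 → 8 → I, 113.02990/10 → 11 → L; chars IL.
Square: 4.81463/2 → 2, 3.02990/1 → 3; chars 23.
Subsquare: 0.81463/0.0833333 → 9 → j, 0.02990/0.0416667 → 0 → a; chars ja.
Extended square: 0.06463/0.00833333 → 7, 0.02990/0.00416667 → 7; chars 77.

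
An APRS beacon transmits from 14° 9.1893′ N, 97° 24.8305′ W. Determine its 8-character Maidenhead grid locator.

Offset from 180°W / 90°S: lon 82.58616°, lat 104.15315°.
Field: lon ⌊82.58616/20⌋ = 4 → E; lat ⌊104.15315/10⌋ = 10 → K.
Square: lon ⌊2.58616/2⌋ = 1; lat ⌊4.15315/1⌋ = 4.
Subsquare: lon ⌊0.58616/0.0833333⌋ = 7 → h; lat ⌊0.15315/0.0416667⌋ = 3 → d.
Extended square: lon ⌊0.00282/0.00833333⌋ = 0; lat ⌊0.02815/0.00416667⌋ = 6.

EK14hd06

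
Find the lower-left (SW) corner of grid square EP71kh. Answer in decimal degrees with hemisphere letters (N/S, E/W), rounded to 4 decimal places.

61.2917° N, 85.1667° W

Field E=4, P=15: +4·20° lon, +15·10° lat → SW at lon -100°, lat 60°.
Square 7, 1: +7·2° lon, +1·1° lat → SW at lon -86°, lat 61°.
Subsquare k=10, h=7: +10·0.0833333° lon, +7·0.0416667° lat → SW at lon -85.1667°, lat 61.2917°.
latitude 61.2917° N, longitude 85.1667° W.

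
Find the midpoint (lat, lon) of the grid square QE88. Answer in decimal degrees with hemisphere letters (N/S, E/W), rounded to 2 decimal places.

41.50° S, 157.00° E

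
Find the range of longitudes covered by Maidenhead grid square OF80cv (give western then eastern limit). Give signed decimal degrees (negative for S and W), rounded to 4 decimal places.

Field O=14, F=5: +14·20° lon, +5·10° lat → SW at lon 100°, lat -40°.
Square 8, 0: +8·2° lon, +0·1° lat → SW at lon 116°, lat -40°.
Subsquare c=2, v=21: +2·0.0833333° lon, +21·0.0416667° lat → SW at lon 116.167°, lat -39.125°.
Cell spans 0.0833333° lon × 0.0416667° lat.
west 116.1667, east 116.2500.

116.1667, 116.2500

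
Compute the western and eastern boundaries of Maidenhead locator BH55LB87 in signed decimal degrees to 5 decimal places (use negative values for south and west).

Field B=1, H=7: +1·20° lon, +7·10° lat → SW at lon -160°, lat -20°.
Square 5, 5: +5·2° lon, +5·1° lat → SW at lon -150°, lat -15°.
Subsquare l=11, b=1: +11·0.0833333° lon, +1·0.0416667° lat → SW at lon -149.083°, lat -14.9583°.
Extended square 8, 7: +8·0.00833333° lon, +7·0.00416667° lat → SW at lon -149.017°, lat -14.9292°.
Cell spans 0.00833333° lon × 0.00416667° lat.
west -149.01667, east -149.00833.

-149.01667, -149.00833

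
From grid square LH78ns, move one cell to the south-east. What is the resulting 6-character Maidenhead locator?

Longitude subsquare n = 13; +1 → 14 = o.
Latitude subsquare s = 18; −1 → 17 = r.

LH78or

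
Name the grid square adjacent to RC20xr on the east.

Longitude subsquare x = 23; +1 → 24, wraps to 0 = a, carry into square.
Longitude square 2; +1 → 3.
The latitude characters are unchanged.

RC30ar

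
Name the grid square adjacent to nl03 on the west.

ML93

Longitude square 0; −1 → -1, wraps to 9, carry into field.
Longitude field N = 13; −1 → 12 = M.
The latitude characters are unchanged.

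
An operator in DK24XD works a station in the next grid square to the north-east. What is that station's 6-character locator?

Longitude subsquare x = 23; +1 → 24, wraps to 0 = a, carry into square.
Longitude square 2; +1 → 3.
Latitude subsquare d = 3; +1 → 4 = e.

DK34ae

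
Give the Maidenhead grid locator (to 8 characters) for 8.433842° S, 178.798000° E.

RI91jn55

Shift to the Maidenhead origin (180°W, 90°S): lon 358.79800, lat 81.56616.
Field (20°×10°, letters A–R): 358.79800/20 → 17 → R, 81.56616/10 → 8 → I; chars RI.
Square (2°×1°, digits 0–9): 18.79800/2 → 9, 1.56616/1 → 1; chars 91.
Subsquare (5′×2.5′, letters a–x): 0.79800/0.0833333 → 9 → j, 0.56616/0.0416667 → 13 → n; chars jn.
Extended square (30″×15″, digits 0–9): 0.04800/0.00833333 → 5, 0.02449/0.00416667 → 5; chars 55.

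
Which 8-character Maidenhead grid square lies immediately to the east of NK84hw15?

NK84hw25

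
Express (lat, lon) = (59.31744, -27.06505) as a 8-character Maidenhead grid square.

Add 180° to longitude and 90° to latitude: 152.93495, 149.31744.
Field: 152.93495/20 → 7 → H, 149.31744/10 → 14 → O; chars HO.
Square: 12.93495/2 → 6, 9.31744/1 → 9; chars 69.
Subsquare: 0.93495/0.0833333 → 11 → l, 0.31744/0.0416667 → 7 → h; chars lh.
Extended square: 0.01828/0.00833333 → 2, 0.02577/0.00416667 → 6; chars 26.

HO69lh26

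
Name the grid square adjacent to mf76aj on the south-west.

MF66xi

Longitude subsquare a = 0; −1 → -1, wraps to 23 = x, carry into square.
Longitude square 7; −1 → 6.
Latitude subsquare j = 9; −1 → 8 = i.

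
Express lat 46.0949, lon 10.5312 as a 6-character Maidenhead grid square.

JN56gc

Shift to the Maidenhead origin (180°W, 90°S): lon 190.5312, lat 136.0949.
Field: 190.5312/20 → 9 → J, 136.0949/10 → 13 → N; chars JN.
Square: 10.5312/2 → 5, 6.0949/1 → 6; chars 56.
Subsquare: 0.5312/0.0833333 → 6 → g, 0.0949/0.0416667 → 2 → c; chars gc.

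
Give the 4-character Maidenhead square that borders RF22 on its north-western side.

Longitude square 2; −1 → 1.
Latitude square 2; +1 → 3.

RF13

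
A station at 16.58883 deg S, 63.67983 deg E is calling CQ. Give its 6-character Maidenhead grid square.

MH13uj

Add 180° to longitude and 90° to latitude: 243.6798, 73.4112.
Field (20°×10°, letters A–R): 243.6798/20 → 12 → M, 73.4112/10 → 7 → H; chars MH.
Square (2°×1°, digits 0–9): 3.6798/2 → 1, 3.4112/1 → 3; chars 13.
Subsquare (5′×2.5′, letters a–x): 1.6798/0.0833333 → 20 → u, 0.4112/0.0416667 → 9 → j; chars uj.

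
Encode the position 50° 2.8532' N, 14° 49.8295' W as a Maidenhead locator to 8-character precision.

IO20ob01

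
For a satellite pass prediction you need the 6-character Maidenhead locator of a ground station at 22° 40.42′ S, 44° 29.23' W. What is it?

Shift to the Maidenhead origin (180°W, 90°S): lon 135.5128, lat 67.3263.
Field (20°×10°, letters A–R): 135.5128/20 → 6 → G, 67.3263/10 → 6 → G; chars GG.
Square (2°×1°, digits 0–9): 15.5128/2 → 7, 7.3263/1 → 7; chars 77.
Subsquare (5′×2.5′, letters a–x): 1.5128/0.0833333 → 18 → s, 0.3263/0.0416667 → 7 → h; chars sh.

GG77sh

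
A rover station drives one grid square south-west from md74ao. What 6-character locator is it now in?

MD64xn

Longitude subsquare a = 0; −1 → -1, wraps to 23 = x, carry into square.
Longitude square 7; −1 → 6.
Latitude subsquare o = 14; −1 → 13 = n.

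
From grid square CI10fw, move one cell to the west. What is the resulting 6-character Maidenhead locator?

CI10ew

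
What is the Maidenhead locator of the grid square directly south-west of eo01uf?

EO01te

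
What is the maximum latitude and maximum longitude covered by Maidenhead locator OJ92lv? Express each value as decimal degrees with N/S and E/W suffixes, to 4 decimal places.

Field O=14, J=9: +14·20° lon, +9·10° lat → SW at lon 100°, lat 0°.
Square 9, 2: +9·2° lon, +2·1° lat → SW at lon 118°, lat 2°.
Subsquare l=11, v=21: +11·0.0833333° lon, +21·0.0416667° lat → SW at lon 118.917°, lat 2.875°.
Cell spans 0.0833333° lon × 0.0416667° lat. NE corner is SW corner plus one full cell.
latitude 2.9167° N, longitude 119.0000° E.

2.9167° N, 119.0000° E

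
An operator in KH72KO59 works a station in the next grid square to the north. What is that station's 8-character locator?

Latitude extended square 9; +1 → 10, wraps to 0, carry into subsquare.
Latitude subsquare o = 14; +1 → 15 = p.
The longitude characters are unchanged.

KH72kp50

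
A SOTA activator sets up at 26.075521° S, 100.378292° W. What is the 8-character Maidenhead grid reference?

DG93tw41

Add 180° to longitude and 90° to latitude: 79.62171, 63.92448.
Field: 79.62171/20 → 3 → D, 63.92448/10 → 6 → G; chars DG.
Square: 19.62171/2 → 9, 3.92448/1 → 3; chars 93.
Subsquare: 1.62171/0.0833333 → 19 → t, 0.92448/0.0416667 → 22 → w; chars tw.
Extended square: 0.03837/0.00833333 → 4, 0.00781/0.00416667 → 1; chars 41.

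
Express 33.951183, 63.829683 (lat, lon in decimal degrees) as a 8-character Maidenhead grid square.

Offset from 180°W / 90°S: lon 243.82968°, lat 123.95118°.
Field: 243.82968/20 → 12 → M, 123.95118/10 → 12 → M; chars MM.
Square: 3.82968/2 → 1, 3.95118/1 → 3; chars 13.
Subsquare: 1.82968/0.0833333 → 21 → v, 0.95118/0.0416667 → 22 → w; chars vw.
Extended square: 0.07968/0.00833333 → 9, 0.03452/0.00416667 → 8; chars 98.

MM13vw98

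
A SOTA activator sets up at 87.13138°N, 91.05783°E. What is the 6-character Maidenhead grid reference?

NR57md

Add 180° to longitude and 90° to latitude: 271.0578, 177.1314.
Field (20°×10°, letters A–R): 271.0578/20 → 13 → N, 177.1314/10 → 17 → R; chars NR.
Square (2°×1°, digits 0–9): 11.0578/2 → 5, 7.1314/1 → 7; chars 57.
Subsquare (5′×2.5′, letters a–x): 1.0578/0.0833333 → 12 → m, 0.1314/0.0416667 → 3 → d; chars md.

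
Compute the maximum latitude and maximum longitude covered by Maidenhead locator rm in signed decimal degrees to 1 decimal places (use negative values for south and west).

40.0, 180.0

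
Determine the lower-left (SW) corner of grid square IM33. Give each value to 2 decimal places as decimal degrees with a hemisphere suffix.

Field I=8, M=12: +8·20° lon, +12·10° lat → SW at lon -20°, lat 30°.
Square 3, 3: +3·2° lon, +3·1° lat → SW at lon -14°, lat 33°.
latitude 33.00° N, longitude 14.00° W.

33.00° N, 14.00° W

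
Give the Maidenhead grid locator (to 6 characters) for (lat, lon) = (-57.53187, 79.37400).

MD92ql

Shift to the Maidenhead origin (180°W, 90°S): lon 259.3740, lat 32.4681.
Field: lon ⌊259.3740/20⌋ = 12 → M; lat ⌊32.4681/10⌋ = 3 → D.
Square: lon ⌊19.3740/2⌋ = 9; lat ⌊2.4681/1⌋ = 2.
Subsquare: lon ⌊1.3740/0.0833333⌋ = 16 → q; lat ⌊0.4681/0.0416667⌋ = 11 → l.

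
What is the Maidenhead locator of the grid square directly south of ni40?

Latitude square 0; −1 → -1, wraps to 9, carry into field.
Latitude field I = 8; −1 → 7 = H.
The longitude characters are unchanged.

NH49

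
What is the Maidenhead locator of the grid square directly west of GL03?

FL93

Longitude square 0; −1 → -1, wraps to 9, carry into field.
Longitude field G = 6; −1 → 5 = F.
The latitude characters are unchanged.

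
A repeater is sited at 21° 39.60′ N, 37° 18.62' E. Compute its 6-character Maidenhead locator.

Offset from 180°W / 90°S: lon 217.3103°, lat 111.6600°.
Field (20°×10°, letters A–R): lon ⌊217.3103/20⌋ = 10 → K; lat ⌊111.6600/10⌋ = 11 → L.
Square (2°×1°, digits 0–9): lon ⌊17.3103/2⌋ = 8; lat ⌊1.6600/1⌋ = 1.
Subsquare (5′×2.5′, letters a–x): lon ⌊1.3103/0.0833333⌋ = 15 → p; lat ⌊0.6600/0.0416667⌋ = 15 → p.

KL81pp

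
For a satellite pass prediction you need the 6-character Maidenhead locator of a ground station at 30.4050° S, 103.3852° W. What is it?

Offset from 180°W / 90°S: lon 76.6148°, lat 59.5950°.
Field: lon ⌊76.6148/20⌋ = 3 → D; lat ⌊59.5950/10⌋ = 5 → F.
Square: lon ⌊16.6148/2⌋ = 8; lat ⌊9.5950/1⌋ = 9.
Subsquare: lon ⌊0.6148/0.0833333⌋ = 7 → h; lat ⌊0.5950/0.0416667⌋ = 14 → o.

DF89ho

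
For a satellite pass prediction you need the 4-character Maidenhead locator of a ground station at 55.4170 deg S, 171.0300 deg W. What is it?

Offset from 180°W / 90°S: lon 8.97°, lat 34.58°.
Field (20°×10°, letters A–R): lon ⌊8.97/20⌋ = 0 → A; lat ⌊34.58/10⌋ = 3 → D.
Square (2°×1°, digits 0–9): lon ⌊8.97/2⌋ = 4; lat ⌊4.58/1⌋ = 4.

AD44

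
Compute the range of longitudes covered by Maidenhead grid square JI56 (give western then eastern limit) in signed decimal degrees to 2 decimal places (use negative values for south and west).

Field J=9, I=8: +9·20° lon, +8·10° lat → SW at lon 0°, lat -10°.
Square 5, 6: +5·2° lon, +6·1° lat → SW at lon 10°, lat -4°.
Cell spans 2° lon × 1° lat.
west 10.00, east 12.00.

10.00, 12.00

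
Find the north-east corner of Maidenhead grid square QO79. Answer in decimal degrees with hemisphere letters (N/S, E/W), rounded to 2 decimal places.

60.00° N, 156.00° E

Field Q=16, O=14: +16·20° lon, +14·10° lat → SW at lon 140°, lat 50°.
Square 7, 9: +7·2° lon, +9·1° lat → SW at lon 154°, lat 59°.
Cell spans 2° lon × 1° lat. NE corner is SW corner plus one full cell.
latitude 60.00° N, longitude 156.00° E.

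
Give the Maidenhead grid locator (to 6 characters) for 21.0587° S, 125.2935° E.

PG28pw

Shift to the Maidenhead origin (180°W, 90°S): lon 305.2935, lat 68.9413.
Field (20°×10°, letters A–R): 305.2935/20 → 15 → P, 68.9413/10 → 6 → G; chars PG.
Square (2°×1°, digits 0–9): 5.2935/2 → 2, 8.9413/1 → 8; chars 28.
Subsquare (5′×2.5′, letters a–x): 1.2935/0.0833333 → 15 → p, 0.9413/0.0416667 → 22 → w; chars pw.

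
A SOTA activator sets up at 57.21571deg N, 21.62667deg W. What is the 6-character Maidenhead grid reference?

HO97ef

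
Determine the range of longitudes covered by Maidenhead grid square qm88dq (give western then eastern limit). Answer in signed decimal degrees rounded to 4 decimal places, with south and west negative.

156.2500, 156.3333

Field Q=16, M=12: +16·20° lon, +12·10° lat → SW at lon 140°, lat 30°.
Square 8, 8: +8·2° lon, +8·1° lat → SW at lon 156°, lat 38°.
Subsquare d=3, q=16: +3·0.0833333° lon, +16·0.0416667° lat → SW at lon 156.25°, lat 38.6667°.
Cell spans 0.0833333° lon × 0.0416667° lat.
west 156.2500, east 156.3333.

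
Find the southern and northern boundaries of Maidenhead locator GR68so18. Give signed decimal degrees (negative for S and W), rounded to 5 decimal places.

88.61667, 88.62083

Field G=6, R=17: +6·20° lon, +17·10° lat → SW at lon -60°, lat 80°.
Square 6, 8: +6·2° lon, +8·1° lat → SW at lon -48°, lat 88°.
Subsquare s=18, o=14: +18·0.0833333° lon, +14·0.0416667° lat → SW at lon -46.5°, lat 88.5833°.
Extended square 1, 8: +1·0.00833333° lon, +8·0.00416667° lat → SW at lon -46.4917°, lat 88.6167°.
Cell spans 0.00833333° lon × 0.00416667° lat.
south 88.61667, north 88.62083.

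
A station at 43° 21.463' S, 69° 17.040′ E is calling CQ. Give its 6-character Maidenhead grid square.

Shift to the Maidenhead origin (180°W, 90°S): lon 249.2840, lat 46.6423.
Field: 249.2840/20 → 12 → M, 46.6423/10 → 4 → E; chars ME.
Square: 9.2840/2 → 4, 6.6423/1 → 6; chars 46.
Subsquare: 1.2840/0.0833333 → 15 → p, 0.6423/0.0416667 → 15 → p; chars pp.

ME46pp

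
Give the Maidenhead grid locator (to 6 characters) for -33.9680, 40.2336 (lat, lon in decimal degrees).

LF06ca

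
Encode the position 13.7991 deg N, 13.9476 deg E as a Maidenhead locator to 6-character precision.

JK63xt

Add 180° to longitude and 90° to latitude: 193.9476, 103.7991.
Field: 193.9476/20 → 9 → J, 103.7991/10 → 10 → K; chars JK.
Square: 13.9476/2 → 6, 3.7991/1 → 3; chars 63.
Subsquare: 1.9476/0.0833333 → 23 → x, 0.7991/0.0416667 → 19 → t; chars xt.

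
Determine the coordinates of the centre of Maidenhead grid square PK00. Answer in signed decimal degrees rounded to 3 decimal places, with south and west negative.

Field P=15, K=10: +15·20° lon, +10·10° lat → SW at lon 120°, lat 10°.
Square 0, 0: +0·2° lon, +0·1° lat → SW at lon 120°, lat 10°.
Cell spans 2° lon × 1° lat. Centre is SW corner plus half of each.
latitude 10.500, longitude 121.000.

10.500, 121.000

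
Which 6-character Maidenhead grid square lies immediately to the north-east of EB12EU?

Longitude subsquare e = 4; +1 → 5 = f.
Latitude subsquare u = 20; +1 → 21 = v.

EB12fv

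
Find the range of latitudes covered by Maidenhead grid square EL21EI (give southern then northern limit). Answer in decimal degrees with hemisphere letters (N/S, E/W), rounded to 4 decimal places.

Field E=4, L=11: +4·20° lon, +11·10° lat → SW at lon -100°, lat 20°.
Square 2, 1: +2·2° lon, +1·1° lat → SW at lon -96°, lat 21°.
Subsquare e=4, i=8: +4·0.0833333° lon, +8·0.0416667° lat → SW at lon -95.6667°, lat 21.3333°.
Cell spans 0.0833333° lon × 0.0416667° lat.
south 21.3333° N, north 21.3750° N.

21.3333° N, 21.3750° N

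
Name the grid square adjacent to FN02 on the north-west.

Longitude square 0; −1 → -1, wraps to 9, carry into field.
Longitude field F = 5; −1 → 4 = E.
Latitude square 2; +1 → 3.

EN93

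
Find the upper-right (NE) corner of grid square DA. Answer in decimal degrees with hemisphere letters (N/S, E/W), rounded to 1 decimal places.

Field D=3, A=0: +3·20° lon, +0·10° lat → SW at lon -120°, lat -90°.
Cell spans 20° lon × 10° lat. NE corner is SW corner plus one full cell.
latitude 80.0° S, longitude 100.0° W.

80.0° S, 100.0° W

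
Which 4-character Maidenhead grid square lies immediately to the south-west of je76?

JE65

Longitude square 7; −1 → 6.
Latitude square 6; −1 → 5.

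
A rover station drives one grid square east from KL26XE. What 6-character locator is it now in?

KL36ae

Longitude subsquare x = 23; +1 → 24, wraps to 0 = a, carry into square.
Longitude square 2; +1 → 3.
The latitude characters are unchanged.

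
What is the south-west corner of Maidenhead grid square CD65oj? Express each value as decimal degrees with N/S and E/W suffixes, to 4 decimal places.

54.6250° S, 126.8333° W

Field C=2, D=3: +2·20° lon, +3·10° lat → SW at lon -140°, lat -60°.
Square 6, 5: +6·2° lon, +5·1° lat → SW at lon -128°, lat -55°.
Subsquare o=14, j=9: +14·0.0833333° lon, +9·0.0416667° lat → SW at lon -126.833°, lat -54.625°.
latitude 54.6250° S, longitude 126.8333° W.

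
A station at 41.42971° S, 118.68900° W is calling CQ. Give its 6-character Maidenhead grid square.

DE08pn

Shift to the Maidenhead origin (180°W, 90°S): lon 61.3110, lat 48.5703.
Field: lon ⌊61.3110/20⌋ = 3 → D; lat ⌊48.5703/10⌋ = 4 → E.
Square: lon ⌊1.3110/2⌋ = 0; lat ⌊8.5703/1⌋ = 8.
Subsquare: lon ⌊1.3110/0.0833333⌋ = 15 → p; lat ⌊0.5703/0.0416667⌋ = 13 → n.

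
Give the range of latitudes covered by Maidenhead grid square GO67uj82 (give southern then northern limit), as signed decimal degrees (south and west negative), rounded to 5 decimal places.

Field G=6, O=14: +6·20° lon, +14·10° lat → SW at lon -60°, lat 50°.
Square 6, 7: +6·2° lon, +7·1° lat → SW at lon -48°, lat 57°.
Subsquare u=20, j=9: +20·0.0833333° lon, +9·0.0416667° lat → SW at lon -46.3333°, lat 57.375°.
Extended square 8, 2: +8·0.00833333° lon, +2·0.00416667° lat → SW at lon -46.2667°, lat 57.3833°.
Cell spans 0.00833333° lon × 0.00416667° lat.
south 57.38333, north 57.38750.

57.38333, 57.38750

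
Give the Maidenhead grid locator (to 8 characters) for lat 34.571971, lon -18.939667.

Offset from 180°W / 90°S: lon 161.06033°, lat 124.57197°.
Field: 161.06033/20 → 8 → I, 124.57197/10 → 12 → M; chars IM.
Square: 1.06033/2 → 0, 4.57197/1 → 4; chars 04.
Subsquare: 1.06033/0.0833333 → 12 → m, 0.57197/0.0416667 → 13 → n; chars mn.
Extended square: 0.06033/0.00833333 → 7, 0.03030/0.00416667 → 7; chars 77.

IM04mn77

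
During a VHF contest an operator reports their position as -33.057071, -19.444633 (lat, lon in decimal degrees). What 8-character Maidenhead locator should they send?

IF06gw66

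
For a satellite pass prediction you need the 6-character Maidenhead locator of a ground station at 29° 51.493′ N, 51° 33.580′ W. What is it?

GL49fu

Add 180° to longitude and 90° to latitude: 128.4403, 119.8582.
Field: lon ⌊128.4403/20⌋ = 6 → G; lat ⌊119.8582/10⌋ = 11 → L.
Square: lon ⌊8.4403/2⌋ = 4; lat ⌊9.8582/1⌋ = 9.
Subsquare: lon ⌊0.4403/0.0833333⌋ = 5 → f; lat ⌊0.8582/0.0416667⌋ = 20 → u.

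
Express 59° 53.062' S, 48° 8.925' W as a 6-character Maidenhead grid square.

GD50wc

Add 180° to longitude and 90° to latitude: 131.8512, 30.1156.
Field: 131.8512/20 → 6 → G, 30.1156/10 → 3 → D; chars GD.
Square: 11.8512/2 → 5, 0.1156/1 → 0; chars 50.
Subsquare: 1.8512/0.0833333 → 22 → w, 0.1156/0.0416667 → 2 → c; chars wc.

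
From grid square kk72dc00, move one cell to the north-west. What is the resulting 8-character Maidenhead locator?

KK72cc91

Longitude extended square 0; −1 → -1, wraps to 9, carry into subsquare.
Longitude subsquare d = 3; −1 → 2 = c.
Latitude extended square 0; +1 → 1.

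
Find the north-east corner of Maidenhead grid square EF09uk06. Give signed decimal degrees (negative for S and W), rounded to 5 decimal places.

Field E=4, F=5: +4·20° lon, +5·10° lat → SW at lon -100°, lat -40°.
Square 0, 9: +0·2° lon, +9·1° lat → SW at lon -100°, lat -31°.
Subsquare u=20, k=10: +20·0.0833333° lon, +10·0.0416667° lat → SW at lon -98.3333°, lat -30.5833°.
Extended square 0, 6: +0·0.00833333° lon, +6·0.00416667° lat → SW at lon -98.3333°, lat -30.5583°.
Cell spans 0.00833333° lon × 0.00416667° lat. NE corner is SW corner plus one full cell.
latitude -30.55417, longitude -98.32500.

-30.55417, -98.32500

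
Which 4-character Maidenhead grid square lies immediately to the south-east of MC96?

NC05

Longitude square 9; +1 → 10, wraps to 0, carry into field.
Longitude field M = 12; +1 → 13 = N.
Latitude square 6; −1 → 5.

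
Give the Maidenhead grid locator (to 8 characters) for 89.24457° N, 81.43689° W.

Add 180° to longitude and 90° to latitude: 98.56311, 179.24457.
Field (20°×10°, letters A–R): lon ⌊98.56311/20⌋ = 4 → E; lat ⌊179.24457/10⌋ = 17 → R.
Square (2°×1°, digits 0–9): lon ⌊18.56311/2⌋ = 9; lat ⌊9.24457/1⌋ = 9.
Subsquare (5′×2.5′, letters a–x): lon ⌊0.56311/0.0833333⌋ = 6 → g; lat ⌊0.24457/0.0416667⌋ = 5 → f.
Extended square (30″×15″, digits 0–9): lon ⌊0.06311/0.00833333⌋ = 7; lat ⌊0.03624/0.00416667⌋ = 8.

ER99gf78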